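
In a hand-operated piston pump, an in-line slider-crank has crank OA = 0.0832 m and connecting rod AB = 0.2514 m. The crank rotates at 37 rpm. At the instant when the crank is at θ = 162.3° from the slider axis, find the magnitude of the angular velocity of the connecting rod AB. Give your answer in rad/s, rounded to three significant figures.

1.23

ω = 3.875 rad/s (converted from 37 rpm).
The rod makes angle φ with the slider axis where L sinφ = r sinθ; differentiating, L cosφ·φ̇ = r ω cosθ.
L cosφ = √(L² − r² sin²θ) = 0.25012 m.
|ω_rod| = r ω |cosθ| / √(L² − r² sin²θ) = 0.0832·3.875·0.95266/0.25012 = 1.2278 rad/s.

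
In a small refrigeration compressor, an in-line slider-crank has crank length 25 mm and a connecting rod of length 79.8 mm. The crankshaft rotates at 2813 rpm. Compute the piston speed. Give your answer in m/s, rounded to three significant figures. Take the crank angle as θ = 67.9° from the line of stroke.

ω = 2π·2813/60 = 294.6 rad/s
For an in-line slider-crank, x = r cosθ + √(L² − r² sin²θ), so v = −rω sinθ·[1 + r cosθ/√(L² − r² sin²θ)].
With r = 0.025 m, L = 0.0798 m, θ = 67.9°: √(L² − r² sin²θ) = 0.076364 m.
v = −0.025·294.6·0.92653·[1 + 0.025·0.37622/0.076364] = -7.6638 m/s.
|v| = 7.6638 m/s.

7.66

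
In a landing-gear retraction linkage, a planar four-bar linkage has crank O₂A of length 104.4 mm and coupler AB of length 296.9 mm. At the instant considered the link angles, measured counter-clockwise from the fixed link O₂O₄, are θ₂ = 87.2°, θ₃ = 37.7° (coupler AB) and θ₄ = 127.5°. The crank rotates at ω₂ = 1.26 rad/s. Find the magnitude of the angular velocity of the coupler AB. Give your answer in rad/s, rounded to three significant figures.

0.287

ω₂ = 1.26 rad/s
Differentiating the loop-closure r₂e^{iθ₂}+r₃e^{iθ₃}=r₁+r₄e^{iθ₄} gives r₂ω₂e^{iθ₂}+r₃ω₃e^{iθ₃}=r₄ω₄e^{iθ₄}.
Eliminating the other unknown: ω₃ = r₂ω₂ sin(θ₄−θ₂) / [r₃ sin(θ₃−θ₄)].
Numerator sine = +0.64679; denominator sine = -0.99999.
Result = 0.1044·1.26·(+0.64679) / (0.2969·(-0.99999)) = -0.28657 rad/s; magnitude 0.28657 rad/s.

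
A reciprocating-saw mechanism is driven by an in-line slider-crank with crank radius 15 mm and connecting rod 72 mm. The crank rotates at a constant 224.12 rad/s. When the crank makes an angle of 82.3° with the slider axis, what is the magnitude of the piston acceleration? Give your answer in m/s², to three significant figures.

53.6

ω = 224.1 rad/s
x(θ) = r cosθ + √(L² − r² sin²θ); with ω constant, a = ω²·d²x/dθ².
d²x/dθ² = −r cosθ − r²(cos2θ)/√u − r⁴ sin²2θ/(4u^{3/2}),  u = L² − r² sin²θ = 0.00496304 m².
Substituting r = 0.015 m, L = 0.072 m, θ = 82.3°: d²x/dθ² = +0.0010668 m.
a = ω²·d²x/dθ² = (224.1)²·(+0.0010668) = +53.585 m/s²;  |a| = 53.585 m/s².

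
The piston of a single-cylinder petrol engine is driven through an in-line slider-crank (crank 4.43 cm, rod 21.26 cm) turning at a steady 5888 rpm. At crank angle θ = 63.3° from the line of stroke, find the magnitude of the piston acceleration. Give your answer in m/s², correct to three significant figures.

ω = 2π·5888/60 = 616.6 rad/s
x(θ) = r cosθ + √(L² − r² sin²θ); with ω constant, a = ω²·d²x/dθ².
d²x/dθ² = −r cosθ − r²(cos2θ)/√u − r⁴ sin²2θ/(4u^{3/2}),  u = L² − r² sin²θ = 0.0436325 m².
Substituting r = 0.0443 m, L = 0.2126 m, θ = 63.3°: d²x/dθ² = -0.014371 m.
a = ω²·d²x/dθ² = (616.6)²·(-0.014371) = -5463.7 m/s²;  |a| = 5463.7 m/s².

5460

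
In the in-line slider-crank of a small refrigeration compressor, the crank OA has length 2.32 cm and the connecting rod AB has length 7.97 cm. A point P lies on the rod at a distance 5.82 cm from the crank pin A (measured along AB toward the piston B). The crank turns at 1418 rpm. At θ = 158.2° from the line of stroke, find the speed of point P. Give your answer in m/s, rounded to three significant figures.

ω = 148.5 rad/s.  Crank-pin speed |V_A| = rω = 3.445 m/s, perpendicular to OA.
Rod angle: sinφ = −(r/L) sinθ ⇒ φ = -6.206°; ω_rod = −rω cosθ/√(L²−r²sin²θ) = +40.37 rad/s.
V_P = V_A + ω_rod × AP, with AP = 0.0582 m along the rod.
Components: V_Px = −rω sinθ − a·ω_rod·sinφ = -1.0254 m/s;  V_Py = rω cosθ + a·ω_rod·cosφ = -0.86288 m/s.
|V_P| = √(V_Px² + V_Py²) = 1.3401 m/s.

1.34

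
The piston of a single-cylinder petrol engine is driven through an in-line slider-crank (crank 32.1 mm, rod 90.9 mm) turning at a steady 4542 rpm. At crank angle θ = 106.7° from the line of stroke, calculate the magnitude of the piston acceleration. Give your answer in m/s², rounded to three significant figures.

ω = 2π·4542/60 = 475.6 rad/s
x(θ) = r cosθ + √(L² − r² sin²θ); with ω constant, a = ω²·d²x/dθ².
d²x/dθ² = −r cosθ − r²(cos2θ)/√u − r⁴ sin²2θ/(4u^{3/2}),  u = L² − r² sin²θ = 0.00731749 m².
Substituting r = 0.0321 m, L = 0.0909 m, θ = 106.7°: d²x/dθ² = +0.019152 m.
a = ω²·d²x/dθ² = (475.6)²·(+0.019152) = +4332.8 m/s²;  |a| = 4332.8 m/s².

4330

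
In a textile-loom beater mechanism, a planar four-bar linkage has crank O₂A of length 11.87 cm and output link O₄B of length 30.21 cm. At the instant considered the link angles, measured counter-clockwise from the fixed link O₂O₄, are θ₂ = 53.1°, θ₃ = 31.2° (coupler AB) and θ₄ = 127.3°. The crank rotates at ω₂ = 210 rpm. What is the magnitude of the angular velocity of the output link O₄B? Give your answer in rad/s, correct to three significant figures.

3.24

ω₂ = 21.99 rad/s (from 210 rpm).
Differentiating the loop-closure r₂e^{iθ₂}+r₃e^{iθ₃}=r₁+r₄e^{iθ₄} gives r₂ω₂e^{iθ₂}+r₃ω₃e^{iθ₃}=r₄ω₄e^{iθ₄}.
Eliminating the other unknown: ω₄ = r₂ω₂ sin(θ₂−θ₃) / [r₄ sin(θ₄−θ₃)].
Numerator sine = +0.37299; denominator sine = +0.99434.
Result = 0.1187·21.99·(+0.37299) / (0.3021·(+0.99434)) = +3.2412 rad/s; magnitude 3.2412 rad/s.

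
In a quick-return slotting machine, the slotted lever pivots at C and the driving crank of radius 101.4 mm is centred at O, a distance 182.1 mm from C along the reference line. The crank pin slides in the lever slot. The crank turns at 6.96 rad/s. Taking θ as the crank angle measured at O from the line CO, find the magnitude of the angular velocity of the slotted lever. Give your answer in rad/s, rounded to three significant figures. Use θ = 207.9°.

3.89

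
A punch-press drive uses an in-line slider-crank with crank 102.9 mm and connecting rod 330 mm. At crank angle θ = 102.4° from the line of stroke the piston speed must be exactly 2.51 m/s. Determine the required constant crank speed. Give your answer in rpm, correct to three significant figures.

For an in-line slider-crank, |v_piston| = rω|sinθ|·[1 + r cosθ/√(L² − r² sin²θ)].
With r = 0.1029 m, L = 0.33 m, θ = 102.4°: the bracketed kinematic factor |dx/dθ| = 0.093435 m.
ω = v/|dx/dθ| = 2.51/0.093435 = 26.864 rad/s.
N = 60ω/(2π) = 256.53 rpm.

257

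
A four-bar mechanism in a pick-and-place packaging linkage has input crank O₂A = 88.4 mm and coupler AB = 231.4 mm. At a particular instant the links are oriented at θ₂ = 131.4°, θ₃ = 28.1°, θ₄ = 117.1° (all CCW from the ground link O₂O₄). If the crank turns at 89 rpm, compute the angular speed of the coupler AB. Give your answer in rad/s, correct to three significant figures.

ω₂ = 9.32 rad/s (from 89 rpm).
Differentiating the loop-closure r₂e^{iθ₂}+r₃e^{iθ₃}=r₁+r₄e^{iθ₄} gives r₂ω₂e^{iθ₂}+r₃ω₃e^{iθ₃}=r₄ω₄e^{iθ₄}.
Eliminating the other unknown: ω₃ = r₂ω₂ sin(θ₄−θ₂) / [r₃ sin(θ₃−θ₄)].
Numerator sine = -0.24700; denominator sine = -0.99985.
Result = 0.0884·9.32·(-0.24700) / (0.2314·(-0.99985)) = +0.87957 rad/s; magnitude 0.87957 rad/s.

0.880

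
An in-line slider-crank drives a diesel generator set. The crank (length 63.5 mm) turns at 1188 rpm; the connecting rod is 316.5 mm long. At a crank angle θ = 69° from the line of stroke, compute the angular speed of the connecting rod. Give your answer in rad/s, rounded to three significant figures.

ω = 124.4 rad/s (converted from 1188 rpm).
The rod makes angle φ with the slider axis where L sinφ = r sinθ; differentiating, L cosφ·φ̇ = r ω cosθ.
L cosφ = √(L² − r² sin²θ) = 0.3109 m.
|ω_rod| = r ω |cosθ| / √(L² − r² sin²θ) = 0.0635·124.4·0.35837/0.3109 = 9.106 rad/s.

9.11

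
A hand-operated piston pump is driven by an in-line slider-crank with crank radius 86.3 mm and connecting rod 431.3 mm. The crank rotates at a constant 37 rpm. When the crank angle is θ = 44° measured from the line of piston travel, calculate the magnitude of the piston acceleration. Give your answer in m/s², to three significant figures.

0.944

ω = 2π·37/60 = 3.875 rad/s
x(θ) = r cosθ + √(L² − r² sin²θ); with ω constant, a = ω²·d²x/dθ².
d²x/dθ² = −r cosθ − r²(cos2θ)/√u − r⁴ sin²2θ/(4u^{3/2}),  u = L² − r² sin²θ = 0.182426 m².
Substituting r = 0.0863 m, L = 0.4313 m, θ = 44°: d²x/dθ² = -0.062865 m.
a = ω²·d²x/dθ² = (3.875)²·(-0.062865) = -0.94378 m/s²;  |a| = 0.94378 m/s².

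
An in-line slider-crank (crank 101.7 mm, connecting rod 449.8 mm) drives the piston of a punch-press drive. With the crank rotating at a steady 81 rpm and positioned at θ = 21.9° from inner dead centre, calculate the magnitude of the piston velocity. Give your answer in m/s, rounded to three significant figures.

0.389

ω = 2π·81/60 = 8.482 rad/s
For an in-line slider-crank, x = r cosθ + √(L² − r² sin²θ), so v = −rω sinθ·[1 + r cosθ/√(L² − r² sin²θ)].
With r = 0.1017 m, L = 0.4498 m, θ = 21.9°: √(L² − r² sin²θ) = 0.4482 m.
v = −0.1017·8.482·0.37299·[1 + 0.1017·0.92784/0.4482] = -0.3895 m/s.
|v| = 0.3895 m/s.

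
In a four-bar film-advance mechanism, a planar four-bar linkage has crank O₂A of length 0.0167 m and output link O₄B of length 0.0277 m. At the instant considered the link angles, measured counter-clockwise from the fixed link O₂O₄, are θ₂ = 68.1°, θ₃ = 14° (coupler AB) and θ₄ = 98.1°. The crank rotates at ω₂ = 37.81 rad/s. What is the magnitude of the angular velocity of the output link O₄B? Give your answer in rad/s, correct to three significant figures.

ω₂ = 37.81 rad/s
Differentiating the loop-closure r₂e^{iθ₂}+r₃e^{iθ₃}=r₁+r₄e^{iθ₄} gives r₂ω₂e^{iθ₂}+r₃ω₃e^{iθ₃}=r₄ω₄e^{iθ₄}.
Eliminating the other unknown: ω₄ = r₂ω₂ sin(θ₂−θ₃) / [r₄ sin(θ₄−θ₃)].
Numerator sine = +0.81004; denominator sine = +0.99470.
Result = 0.0167·37.81·(+0.81004) / (0.0277·(+0.99470)) = +18.563 rad/s; magnitude 18.563 rad/s.

18.6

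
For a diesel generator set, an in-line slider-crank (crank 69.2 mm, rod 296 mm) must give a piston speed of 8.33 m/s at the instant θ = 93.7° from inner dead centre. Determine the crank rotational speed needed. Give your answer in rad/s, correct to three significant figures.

123

For an in-line slider-crank, |v_piston| = rω|sinθ|·[1 + r cosθ/√(L² − r² sin²θ)].
With r = 0.0692 m, L = 0.296 m, θ = 93.7°: the bracketed kinematic factor |dx/dθ| = 0.067984 m.
ω = v/|dx/dθ| = 8.33/0.067984 = 122.53 rad/s.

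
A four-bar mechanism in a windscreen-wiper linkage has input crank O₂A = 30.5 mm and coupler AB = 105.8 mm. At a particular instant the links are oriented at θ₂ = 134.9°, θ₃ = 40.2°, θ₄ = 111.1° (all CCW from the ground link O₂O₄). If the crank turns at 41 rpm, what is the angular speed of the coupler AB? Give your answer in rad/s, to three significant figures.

ω₂ = 4.294 rad/s (from 41 rpm).
Differentiating the loop-closure r₂e^{iθ₂}+r₃e^{iθ₃}=r₁+r₄e^{iθ₄} gives r₂ω₂e^{iθ₂}+r₃ω₃e^{iθ₃}=r₄ω₄e^{iθ₄}.
Eliminating the other unknown: ω₃ = r₂ω₂ sin(θ₄−θ₂) / [r₃ sin(θ₃−θ₄)].
Numerator sine = -0.40355; denominator sine = -0.94495.
Result = 0.0305·4.294·(-0.40355) / (0.1058·(-0.94495)) = +0.52858 rad/s; magnitude 0.52858 rad/s.

0.529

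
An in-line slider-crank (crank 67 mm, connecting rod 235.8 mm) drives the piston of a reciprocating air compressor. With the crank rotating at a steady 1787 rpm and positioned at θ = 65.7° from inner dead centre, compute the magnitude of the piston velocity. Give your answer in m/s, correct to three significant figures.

12.8

ω = 2π·1787/60 = 187.1 rad/s
For an in-line slider-crank, x = r cosθ + √(L² − r² sin²θ), so v = −rω sinθ·[1 + r cosθ/√(L² − r² sin²θ)].
With r = 0.067 m, L = 0.2358 m, θ = 65.7°: √(L² − r² sin²θ) = 0.22776 m.
v = −0.067·187.1·0.91140·[1 + 0.067·0.41151/0.22776] = -12.811 m/s.
|v| = 12.811 m/s.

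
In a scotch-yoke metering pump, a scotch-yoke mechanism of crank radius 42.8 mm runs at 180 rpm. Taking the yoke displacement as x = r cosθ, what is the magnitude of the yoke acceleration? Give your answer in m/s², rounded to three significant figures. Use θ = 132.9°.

ω = 18.85 rad/s (from 180 rpm).
x = r cosθ ⇒ ẍ = −rω² cosθ (ω constant).
|a| = rω²|cosθ| = 0.0428·(18.85)²·|cos 132.9°| = 10.352 m/s².

10.4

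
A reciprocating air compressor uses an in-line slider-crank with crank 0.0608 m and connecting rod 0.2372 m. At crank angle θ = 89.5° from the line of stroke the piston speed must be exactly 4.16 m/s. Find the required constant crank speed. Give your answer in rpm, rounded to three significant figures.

For an in-line slider-crank, |v_piston| = rω|sinθ|·[1 + r cosθ/√(L² − r² sin²θ)].
With r = 0.0608 m, L = 0.2372 m, θ = 89.5°: the bracketed kinematic factor |dx/dθ| = 0.060938 m.
ω = v/|dx/dθ| = 4.16/0.060938 = 68.266 rad/s.
N = 60ω/(2π) = 651.89 rpm.

652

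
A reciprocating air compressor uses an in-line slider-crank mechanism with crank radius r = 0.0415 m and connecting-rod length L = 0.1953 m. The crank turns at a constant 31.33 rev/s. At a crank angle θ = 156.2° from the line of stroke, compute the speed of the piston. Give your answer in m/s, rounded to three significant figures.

ω = 2π·31.3 = 196.9 rad/s
For an in-line slider-crank, x = r cosθ + √(L² − r² sin²θ), so v = −rω sinθ·[1 + r cosθ/√(L² − r² sin²θ)].
With r = 0.0415 m, L = 0.1953 m, θ = 156.2°: √(L² − r² sin²θ) = 0.19458 m.
v = −0.0415·196.9·0.40355·[1 + 0.0415·-0.91496/0.19458] = -2.6534 m/s.
|v| = 2.6534 m/s.

2.65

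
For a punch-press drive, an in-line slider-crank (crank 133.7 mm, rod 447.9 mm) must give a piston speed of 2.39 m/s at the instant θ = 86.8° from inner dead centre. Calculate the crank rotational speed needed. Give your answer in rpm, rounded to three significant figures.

168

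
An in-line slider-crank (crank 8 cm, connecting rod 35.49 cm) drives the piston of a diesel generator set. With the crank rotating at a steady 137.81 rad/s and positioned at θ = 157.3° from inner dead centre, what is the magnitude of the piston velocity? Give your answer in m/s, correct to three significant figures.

ω = 137.8 rad/s
For an in-line slider-crank, x = r cosθ + √(L² − r² sin²θ), so v = −rω sinθ·[1 + r cosθ/√(L² − r² sin²θ)].
With r = 0.08 m, L = 0.3549 m, θ = 157.3°: √(L² − r² sin²θ) = 0.35355 m.
v = −0.08·137.8·0.38591·[1 + 0.08·-0.92254/0.35355] = -3.3664 m/s.
|v| = 3.3664 m/s.

3.37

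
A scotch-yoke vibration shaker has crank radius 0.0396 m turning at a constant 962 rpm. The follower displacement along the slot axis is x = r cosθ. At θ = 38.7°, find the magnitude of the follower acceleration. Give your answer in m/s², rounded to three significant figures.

314

ω = 100.7 rad/s (from 962 rpm).
x = r cosθ ⇒ ẍ = −rω² cosθ (ω constant).
|a| = rω²|cosθ| = 0.0396·(100.7)²·|cos 38.7°| = 313.64 m/s².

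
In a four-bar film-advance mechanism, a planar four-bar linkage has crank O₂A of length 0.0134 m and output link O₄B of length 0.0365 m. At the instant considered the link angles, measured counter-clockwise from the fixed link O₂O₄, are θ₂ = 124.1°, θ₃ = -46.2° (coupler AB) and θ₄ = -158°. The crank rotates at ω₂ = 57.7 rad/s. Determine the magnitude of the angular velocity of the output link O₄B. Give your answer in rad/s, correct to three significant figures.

3.84

ω₂ = 57.7 rad/s
Differentiating the loop-closure r₂e^{iθ₂}+r₃e^{iθ₃}=r₁+r₄e^{iθ₄} gives r₂ω₂e^{iθ₂}+r₃ω₃e^{iθ₃}=r₄ω₄e^{iθ₄}.
Eliminating the other unknown: ω₄ = r₂ω₂ sin(θ₂−θ₃) / [r₄ sin(θ₄−θ₃)].
Numerator sine = +0.16849; denominator sine = -0.92849.
Result = 0.0134·57.7·(+0.16849) / (0.0365·(-0.92849)) = -3.844 rad/s; magnitude 3.844 rad/s.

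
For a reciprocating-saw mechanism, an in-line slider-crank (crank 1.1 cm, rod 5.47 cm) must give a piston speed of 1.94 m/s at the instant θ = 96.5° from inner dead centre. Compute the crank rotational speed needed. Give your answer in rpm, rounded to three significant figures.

For an in-line slider-crank, |v_piston| = rω|sinθ|·[1 + r cosθ/√(L² − r² sin²θ)].
With r = 0.011 m, L = 0.0547 m, θ = 96.5°: the bracketed kinematic factor |dx/dθ| = 0.010675 m.
ω = v/|dx/dθ| = 1.94/0.010675 = 181.73 rad/s.
N = 60ω/(2π) = 1735.4 rpm.

1740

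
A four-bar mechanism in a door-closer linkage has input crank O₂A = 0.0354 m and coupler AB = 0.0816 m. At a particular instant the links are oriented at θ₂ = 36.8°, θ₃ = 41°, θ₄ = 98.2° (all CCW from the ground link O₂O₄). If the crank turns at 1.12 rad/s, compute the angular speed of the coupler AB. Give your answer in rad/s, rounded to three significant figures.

0.508

ω₂ = 1.12 rad/s
Differentiating the loop-closure r₂e^{iθ₂}+r₃e^{iθ₃}=r₁+r₄e^{iθ₄} gives r₂ω₂e^{iθ₂}+r₃ω₃e^{iθ₃}=r₄ω₄e^{iθ₄}.
Eliminating the other unknown: ω₃ = r₂ω₂ sin(θ₄−θ₂) / [r₃ sin(θ₃−θ₄)].
Numerator sine = +0.87798; denominator sine = -0.84057.
Result = 0.0354·1.12·(+0.87798) / (0.0816·(-0.84057)) = -0.50751 rad/s; magnitude 0.50751 rad/s.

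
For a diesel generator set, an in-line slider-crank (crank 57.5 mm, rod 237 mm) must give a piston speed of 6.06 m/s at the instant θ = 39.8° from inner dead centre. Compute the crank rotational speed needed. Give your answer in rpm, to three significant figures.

For an in-line slider-crank, |v_piston| = rω|sinθ|·[1 + r cosθ/√(L² − r² sin²θ)].
With r = 0.0575 m, L = 0.237 m, θ = 39.8°: the bracketed kinematic factor |dx/dθ| = 0.043751 m.
ω = v/|dx/dθ| = 6.06/0.043751 = 138.51 rad/s.
N = 60ω/(2π) = 1322.7 rpm.

1320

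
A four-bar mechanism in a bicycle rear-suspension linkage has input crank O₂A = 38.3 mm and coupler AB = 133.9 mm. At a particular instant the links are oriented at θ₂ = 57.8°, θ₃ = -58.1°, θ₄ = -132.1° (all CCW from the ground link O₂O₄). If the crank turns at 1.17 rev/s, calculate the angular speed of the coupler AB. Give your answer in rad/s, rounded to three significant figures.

ω₂ = 7.351 rad/s (from 1.17 rev/s).
Differentiating the loop-closure r₂e^{iθ₂}+r₃e^{iθ₃}=r₁+r₄e^{iθ₄} gives r₂ω₂e^{iθ₂}+r₃ω₃e^{iθ₃}=r₄ω₄e^{iθ₄}.
Eliminating the other unknown: ω₃ = r₂ω₂ sin(θ₄−θ₂) / [r₃ sin(θ₃−θ₄)].
Numerator sine = +0.17193; denominator sine = +0.96126.
Result = 0.0383·7.351·(+0.17193) / (0.1339·(+0.96126)) = +0.37609 rad/s; magnitude 0.37609 rad/s.

0.376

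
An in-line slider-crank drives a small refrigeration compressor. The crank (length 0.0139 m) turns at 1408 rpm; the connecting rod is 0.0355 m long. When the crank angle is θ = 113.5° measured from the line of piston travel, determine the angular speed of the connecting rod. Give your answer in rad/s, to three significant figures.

ω = 147.4 rad/s (converted from 1408 rpm).
The rod makes angle φ with the slider axis where L sinφ = r sinθ; differentiating, L cosφ·φ̇ = r ω cosθ.
L cosφ = √(L² − r² sin²θ) = 0.033132 m.
|ω_rod| = r ω |cosθ| / √(L² − r² sin²θ) = 0.0139·147.4·0.39875/0.033132 = 24.666 rad/s.

24.7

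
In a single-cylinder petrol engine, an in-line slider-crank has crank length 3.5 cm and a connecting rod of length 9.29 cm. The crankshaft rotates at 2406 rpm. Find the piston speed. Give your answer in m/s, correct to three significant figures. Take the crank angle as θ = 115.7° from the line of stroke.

ω = 2π·2406/60 = 252 rad/s
For an in-line slider-crank, x = r cosθ + √(L² − r² sin²θ), so v = −rω sinθ·[1 + r cosθ/√(L² − r² sin²θ)].
With r = 0.035 m, L = 0.0929 m, θ = 115.7°: √(L² − r² sin²θ) = 0.087383 m.
v = −0.035·252·0.90108·[1 + 0.035·-0.43366/0.087383] = -6.5659 m/s.
|v| = 6.5659 m/s.

6.57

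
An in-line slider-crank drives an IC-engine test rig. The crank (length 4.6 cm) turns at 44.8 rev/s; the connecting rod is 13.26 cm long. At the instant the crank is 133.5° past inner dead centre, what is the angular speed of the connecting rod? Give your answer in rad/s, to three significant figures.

ω = 281.5 rad/s (converted from 44.8 rev/s).
The rod makes angle φ with the slider axis where L sinφ = r sinθ; differentiating, L cosφ·φ̇ = r ω cosθ.
L cosφ = √(L² − r² sin²θ) = 0.12833 m.
|ω_rod| = r ω |cosθ| / √(L² − r² sin²θ) = 0.046·281.5·0.68835/0.12833 = 69.453 rad/s.

69.5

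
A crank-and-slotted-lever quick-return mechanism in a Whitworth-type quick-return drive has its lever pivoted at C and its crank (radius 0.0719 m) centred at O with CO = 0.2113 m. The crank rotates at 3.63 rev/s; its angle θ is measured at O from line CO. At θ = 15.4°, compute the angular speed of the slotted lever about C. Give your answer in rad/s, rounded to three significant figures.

5.71

ω = 22.81 rad/s (from 3.63 rev/s).
Crank pin A relative to C: A = (d + r cosθ, r sinθ); lever angle φ = atan2(r sinθ, d + r cosθ).
Differentiating tanφ: φ̇ = rω(d cosθ + r)/(d² + r² + 2dr cosθ).
d² + r² + 2dr cosθ = |CA|² = 0.0791113 m²;  d cosθ + r = +0.27561 m.
|ω_lever| = |0.0719·22.81·+0.27561| / 0.0791113 = 5.7132 rad/s.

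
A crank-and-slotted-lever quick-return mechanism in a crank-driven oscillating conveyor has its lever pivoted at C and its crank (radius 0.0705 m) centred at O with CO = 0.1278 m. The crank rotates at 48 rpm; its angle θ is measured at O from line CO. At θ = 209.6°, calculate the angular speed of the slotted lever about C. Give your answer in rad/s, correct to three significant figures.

ω = 5.027 rad/s (from 48 rpm).
Crank pin A relative to C: A = (d + r cosθ, r sinθ); lever angle φ = atan2(r sinθ, d + r cosθ).
Differentiating tanφ: φ̇ = rω(d cosθ + r)/(d² + r² + 2dr cosθ).
d² + r² + 2dr cosθ = |CA|² = 0.00563497 m²;  d cosθ + r = -0.040621 m.
|ω_lever| = |0.0705·5.027·-0.040621| / 0.00563497 = 2.5546 rad/s.

2.55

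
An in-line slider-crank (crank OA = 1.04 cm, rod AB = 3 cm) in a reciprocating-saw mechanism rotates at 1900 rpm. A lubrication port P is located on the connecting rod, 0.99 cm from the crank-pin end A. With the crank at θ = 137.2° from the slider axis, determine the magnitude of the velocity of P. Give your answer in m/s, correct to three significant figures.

1.64

ω = 199 rad/s.  Crank-pin speed |V_A| = rω = 2.0693 m/s, perpendicular to OA.
Rod angle: sinφ = −(r/L) sinθ ⇒ φ = -13.623°; ω_rod = −rω cosθ/√(L²−r²sin²θ) = +52.074 rad/s.
V_P = V_A + ω_rod × AP, with AP = 0.0099 m along the rod.
Components: V_Px = −rω sinθ − a·ω_rod·sinφ = -1.2845 m/s;  V_Py = rω cosθ + a·ω_rod·cosφ = -1.0172 m/s.
|V_P| = √(V_Px² + V_Py²) = 1.6385 m/s.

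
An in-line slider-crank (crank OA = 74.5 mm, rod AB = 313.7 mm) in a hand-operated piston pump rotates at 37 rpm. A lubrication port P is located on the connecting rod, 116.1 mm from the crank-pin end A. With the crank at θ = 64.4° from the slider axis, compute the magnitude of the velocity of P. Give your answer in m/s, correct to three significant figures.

ω = 3.875 rad/s.  Crank-pin speed |V_A| = rω = 0.28866 m/s, perpendicular to OA.
Rod angle: sinφ = −(r/L) sinθ ⇒ φ = -12.367°; ω_rod = −rω cosθ/√(L²−r²sin²θ) = -0.40704 rad/s.
V_P = V_A + ω_rod × AP, with AP = 0.1161 m along the rod.
Components: V_Px = −rω sinθ − a·ω_rod·sinφ = -0.27044 m/s;  V_Py = rω cosθ + a·ω_rod·cosφ = +0.078565 m/s.
|V_P| = √(V_Px² + V_Py²) = 0.28162 m/s.

0.282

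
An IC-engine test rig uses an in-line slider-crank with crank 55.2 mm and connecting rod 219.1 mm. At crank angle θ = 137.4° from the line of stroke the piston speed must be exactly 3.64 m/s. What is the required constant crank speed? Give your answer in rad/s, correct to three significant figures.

For an in-line slider-crank, |v_piston| = rω|sinθ|·[1 + r cosθ/√(L² − r² sin²θ)].
With r = 0.0552 m, L = 0.2191 m, θ = 137.4°: the bracketed kinematic factor |dx/dθ| = 0.030331 m.
ω = v/|dx/dθ| = 3.64/0.030331 = 120.01 rad/s.

120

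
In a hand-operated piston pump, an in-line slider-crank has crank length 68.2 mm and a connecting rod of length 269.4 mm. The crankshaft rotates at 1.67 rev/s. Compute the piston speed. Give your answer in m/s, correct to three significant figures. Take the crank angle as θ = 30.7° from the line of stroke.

ω = 2π·1.67 = 10.49 rad/s
For an in-line slider-crank, x = r cosθ + √(L² − r² sin²θ), so v = −rω sinθ·[1 + r cosθ/√(L² − r² sin²θ)].
With r = 0.0682 m, L = 0.2694 m, θ = 30.7°: √(L² − r² sin²θ) = 0.26714 m.
v = −0.0682·10.49·0.51054·[1 + 0.0682·0.85985/0.26714] = -0.44555 m/s.
|v| = 0.44555 m/s.

0.446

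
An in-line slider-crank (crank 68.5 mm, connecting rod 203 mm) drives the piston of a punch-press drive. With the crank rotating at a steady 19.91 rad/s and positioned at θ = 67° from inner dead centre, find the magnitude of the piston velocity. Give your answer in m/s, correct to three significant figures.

ω = 19.91 rad/s
For an in-line slider-crank, x = r cosθ + √(L² − r² sin²θ), so v = −rω sinθ·[1 + r cosθ/√(L² − r² sin²θ)].
With r = 0.0685 m, L = 0.203 m, θ = 67°: √(L² − r² sin²θ) = 0.19296 m.
v = −0.0685·19.91·0.92050·[1 + 0.0685·0.39073/0.19296] = -1.4296 m/s.
|v| = 1.4296 m/s.

1.43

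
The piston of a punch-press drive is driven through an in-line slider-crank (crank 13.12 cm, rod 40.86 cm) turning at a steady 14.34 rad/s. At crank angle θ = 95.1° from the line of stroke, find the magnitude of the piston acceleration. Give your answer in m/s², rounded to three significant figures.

11.4

ω = 14.34 rad/s
x(θ) = r cosθ + √(L² − r² sin²θ); with ω constant, a = ω²·d²x/dθ².
d²x/dθ² = −r cosθ − r²(cos2θ)/√u − r⁴ sin²2θ/(4u^{3/2}),  u = L² − r² sin²θ = 0.149877 m².
Substituting r = 0.1312 m, L = 0.4086 m, θ = 95.1°: d²x/dθ² = +0.055383 m.
a = ω²·d²x/dθ² = (14.34)²·(+0.055383) = +11.389 m/s²;  |a| = 11.389 m/s².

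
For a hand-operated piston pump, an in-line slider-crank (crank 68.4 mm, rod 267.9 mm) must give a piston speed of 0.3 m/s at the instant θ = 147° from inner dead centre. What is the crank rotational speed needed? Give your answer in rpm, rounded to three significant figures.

98.1

For an in-line slider-crank, |v_piston| = rω|sinθ|·[1 + r cosθ/√(L² − r² sin²θ)].
With r = 0.0684 m, L = 0.2679 m, θ = 147°: the bracketed kinematic factor |dx/dθ| = 0.029198 m.
ω = v/|dx/dθ| = 0.3/0.029198 = 10.275 rad/s.
N = 60ω/(2π) = 98.116 rpm.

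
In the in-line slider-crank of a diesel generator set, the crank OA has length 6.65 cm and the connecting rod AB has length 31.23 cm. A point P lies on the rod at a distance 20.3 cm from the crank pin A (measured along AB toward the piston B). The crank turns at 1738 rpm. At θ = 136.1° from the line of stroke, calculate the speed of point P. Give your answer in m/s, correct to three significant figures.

ω = 182 rad/s.  Crank-pin speed |V_A| = rω = 12.103 m/s, perpendicular to OA.
Rod angle: sinφ = −(r/L) sinθ ⇒ φ = -8.491°; ω_rod = −rω cosθ/√(L²−r²sin²θ) = +28.234 rad/s.
V_P = V_A + ω_rod × AP, with AP = 0.203 m along the rod.
Components: V_Px = −rω sinθ − a·ω_rod·sinφ = -7.5461 m/s;  V_Py = rω cosθ + a·ω_rod·cosφ = -3.0522 m/s.
|V_P| = √(V_Px² + V_Py²) = 8.14 m/s.

8.14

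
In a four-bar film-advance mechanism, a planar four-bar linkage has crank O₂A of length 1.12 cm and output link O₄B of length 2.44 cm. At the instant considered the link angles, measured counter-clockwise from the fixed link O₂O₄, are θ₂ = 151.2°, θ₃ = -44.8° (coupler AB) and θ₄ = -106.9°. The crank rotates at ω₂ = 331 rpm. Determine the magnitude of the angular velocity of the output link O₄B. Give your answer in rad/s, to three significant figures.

ω₂ = 34.66 rad/s (from 331 rpm).
Differentiating the loop-closure r₂e^{iθ₂}+r₃e^{iθ₃}=r₁+r₄e^{iθ₄} gives r₂ω₂e^{iθ₂}+r₃ω₃e^{iθ₃}=r₄ω₄e^{iθ₄}.
Eliminating the other unknown: ω₄ = r₂ω₂ sin(θ₂−θ₃) / [r₄ sin(θ₄−θ₃)].
Numerator sine = -0.27564; denominator sine = -0.88377.
Result = 0.0112·34.66·(-0.27564) / (0.0244·(-0.88377)) = +4.9623 rad/s; magnitude 4.9623 rad/s.

4.96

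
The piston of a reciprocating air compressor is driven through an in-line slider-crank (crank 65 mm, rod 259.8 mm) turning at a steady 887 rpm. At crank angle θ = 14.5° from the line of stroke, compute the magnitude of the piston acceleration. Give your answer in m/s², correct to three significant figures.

666

ω = 2π·887/60 = 92.89 rad/s
x(θ) = r cosθ + √(L² − r² sin²θ); with ω constant, a = ω²·d²x/dθ².
d²x/dθ² = −r cosθ − r²(cos2θ)/√u − r⁴ sin²2θ/(4u^{3/2}),  u = L² − r² sin²θ = 0.0672312 m².
Substituting r = 0.065 m, L = 0.2598 m, θ = 14.5°: d²x/dθ² = -0.077241 m.
a = ω²·d²x/dθ² = (92.89)²·(-0.077241) = -666.43 m/s²;  |a| = 666.43 m/s².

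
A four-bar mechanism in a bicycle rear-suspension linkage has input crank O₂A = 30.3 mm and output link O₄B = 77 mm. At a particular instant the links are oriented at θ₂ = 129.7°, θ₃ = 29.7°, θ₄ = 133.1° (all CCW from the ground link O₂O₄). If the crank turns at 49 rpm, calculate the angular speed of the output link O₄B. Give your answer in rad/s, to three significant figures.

ω₂ = 5.131 rad/s (from 49 rpm).
Differentiating the loop-closure r₂e^{iθ₂}+r₃e^{iθ₃}=r₁+r₄e^{iθ₄} gives r₂ω₂e^{iθ₂}+r₃ω₃e^{iθ₃}=r₄ω₄e^{iθ₄}.
Eliminating the other unknown: ω₄ = r₂ω₂ sin(θ₂−θ₃) / [r₄ sin(θ₄−θ₃)].
Numerator sine = +0.98481; denominator sine = +0.97278.
Result = 0.0303·5.131·(+0.98481) / (0.077·(+0.97278)) = +2.0442 rad/s; magnitude 2.0442 rad/s.

2.04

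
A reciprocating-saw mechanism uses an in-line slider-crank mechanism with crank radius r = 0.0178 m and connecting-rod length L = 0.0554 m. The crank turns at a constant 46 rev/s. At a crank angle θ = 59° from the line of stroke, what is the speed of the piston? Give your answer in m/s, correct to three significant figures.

5.17

ω = 2π·46 = 289 rad/s
For an in-line slider-crank, x = r cosθ + √(L² − r² sin²θ), so v = −rω sinθ·[1 + r cosθ/√(L² − r² sin²θ)].
With r = 0.0178 m, L = 0.0554 m, θ = 59°: √(L² − r² sin²θ) = 0.053258 m.
v = −0.0178·289·0.85717·[1 + 0.0178·0.51504/0.053258] = -5.1689 m/s.
|v| = 5.1689 m/s.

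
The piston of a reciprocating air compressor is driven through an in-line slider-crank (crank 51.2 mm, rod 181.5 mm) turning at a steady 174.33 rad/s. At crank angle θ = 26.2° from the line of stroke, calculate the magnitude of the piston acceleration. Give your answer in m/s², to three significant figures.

1670

ω = 174.3 rad/s
x(θ) = r cosθ + √(L² − r² sin²θ); with ω constant, a = ω²·d²x/dθ².
d²x/dθ² = −r cosθ − r²(cos2θ)/√u − r⁴ sin²2θ/(4u^{3/2}),  u = L² − r² sin²θ = 0.0324313 m².
Substituting r = 0.0512 m, L = 0.1815 m, θ = 26.2°: d²x/dθ² = -0.055006 m.
a = ω²·d²x/dθ² = (174.3)²·(-0.055006) = -1671.7 m/s²;  |a| = 1671.7 m/s².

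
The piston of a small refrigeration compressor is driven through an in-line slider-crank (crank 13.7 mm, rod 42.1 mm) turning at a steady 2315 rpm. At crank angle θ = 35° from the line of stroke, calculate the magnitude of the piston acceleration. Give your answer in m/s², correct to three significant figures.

757

ω = 2π·2315/60 = 242.4 rad/s
x(θ) = r cosθ + √(L² − r² sin²θ); with ω constant, a = ω²·d²x/dθ².
d²x/dθ² = −r cosθ − r²(cos2θ)/√u − r⁴ sin²2θ/(4u^{3/2}),  u = L² − r² sin²θ = 0.00171066 m².
Substituting r = 0.0137 m, L = 0.0421 m, θ = 35°: d²x/dθ² = -0.012884 m.
a = ω²·d²x/dθ² = (242.4)²·(-0.012884) = -757.22 m/s²;  |a| = 757.22 m/s².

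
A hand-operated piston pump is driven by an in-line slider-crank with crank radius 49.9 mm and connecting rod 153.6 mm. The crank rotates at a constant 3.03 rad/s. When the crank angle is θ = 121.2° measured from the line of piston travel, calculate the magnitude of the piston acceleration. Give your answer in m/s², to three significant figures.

0.306

ω = 3.03 rad/s
x(θ) = r cosθ + √(L² − r² sin²θ); with ω constant, a = ω²·d²x/dθ².
d²x/dθ² = −r cosθ − r²(cos2θ)/√u − r⁴ sin²2θ/(4u^{3/2}),  u = L² − r² sin²θ = 0.0217711 m².
Substituting r = 0.0499 m, L = 0.1536 m, θ = 121.2°: d²x/dθ² = +0.033289 m.
a = ω²·d²x/dθ² = (3.03)²·(+0.033289) = +0.30562 m/s²;  |a| = 0.30562 m/s².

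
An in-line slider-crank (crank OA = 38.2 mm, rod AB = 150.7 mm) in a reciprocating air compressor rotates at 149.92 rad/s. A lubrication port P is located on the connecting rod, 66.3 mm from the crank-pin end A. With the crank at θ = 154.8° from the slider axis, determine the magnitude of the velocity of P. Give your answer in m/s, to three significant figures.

ω = 149.9 rad/s.  Crank-pin speed |V_A| = rω = 5.7269 m/s, perpendicular to OA.
Rod angle: sinφ = −(r/L) sinθ ⇒ φ = -6.196°; ω_rod = −rω cosθ/√(L²−r²sin²θ) = +34.588 rad/s.
V_P = V_A + ω_rod × AP, with AP = 0.0663 m along the rod.
Components: V_Px = −rω sinθ − a·ω_rod·sinφ = -2.1909 m/s;  V_Py = rω cosθ + a·ω_rod·cosφ = -2.9021 m/s.
|V_P| = √(V_Px² + V_Py²) = 3.6363 m/s.

3.64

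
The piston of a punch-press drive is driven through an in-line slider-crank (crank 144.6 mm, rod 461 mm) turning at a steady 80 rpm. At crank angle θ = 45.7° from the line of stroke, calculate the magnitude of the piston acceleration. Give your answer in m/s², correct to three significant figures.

7.09

ω = 2π·80/60 = 8.378 rad/s
x(θ) = r cosθ + √(L² − r² sin²θ); with ω constant, a = ω²·d²x/dθ².
d²x/dθ² = −r cosθ − r²(cos2θ)/√u − r⁴ sin²2θ/(4u^{3/2}),  u = L² − r² sin²θ = 0.201811 m².
Substituting r = 0.1446 m, L = 0.461 m, θ = 45.7°: d²x/dθ² = -0.10106 m.
a = ω²·d²x/dθ² = (8.378)²·(-0.10106) = -7.0927 m/s²;  |a| = 7.0927 m/s².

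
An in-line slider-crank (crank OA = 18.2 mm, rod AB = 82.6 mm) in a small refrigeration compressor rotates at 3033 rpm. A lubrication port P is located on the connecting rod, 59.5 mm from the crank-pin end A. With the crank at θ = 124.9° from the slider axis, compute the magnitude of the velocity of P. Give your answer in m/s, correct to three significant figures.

4.40

ω = 317.6 rad/s.  Crank-pin speed |V_A| = rω = 5.7806 m/s, perpendicular to OA.
Rod angle: sinφ = −(r/L) sinθ ⇒ φ = -10.411°; ω_rod = −rω cosθ/√(L²−r²sin²θ) = +40.711 rad/s.
V_P = V_A + ω_rod × AP, with AP = 0.0595 m along the rod.
Components: V_Px = −rω sinθ − a·ω_rod·sinφ = -4.3032 m/s;  V_Py = rω cosθ + a·ω_rod·cosφ = -0.92493 m/s.
|V_P| = √(V_Px² + V_Py²) = 4.4015 m/s.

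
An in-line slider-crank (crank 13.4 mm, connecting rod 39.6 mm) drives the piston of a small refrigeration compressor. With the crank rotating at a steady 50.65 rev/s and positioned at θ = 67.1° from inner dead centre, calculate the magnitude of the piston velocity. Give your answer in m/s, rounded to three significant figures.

ω = 2π·50.6 = 318.2 rad/s
For an in-line slider-crank, x = r cosθ + √(L² − r² sin²θ), so v = −rω sinθ·[1 + r cosθ/√(L² − r² sin²θ)].
With r = 0.0134 m, L = 0.0396 m, θ = 67.1°: √(L² − r² sin²θ) = 0.037627 m.
v = −0.0134·318.2·0.92119·[1 + 0.0134·0.38912/0.037627] = -4.4727 m/s.
|v| = 4.4727 m/s.

4.47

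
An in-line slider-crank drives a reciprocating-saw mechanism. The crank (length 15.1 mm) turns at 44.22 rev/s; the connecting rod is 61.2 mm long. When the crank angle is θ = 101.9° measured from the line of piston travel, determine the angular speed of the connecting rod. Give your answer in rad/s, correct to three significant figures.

ω = 277.8 rad/s (converted from 44.22 rev/s).
The rod makes angle φ with the slider axis where L sinφ = r sinθ; differentiating, L cosφ·φ̇ = r ω cosθ.
L cosφ = √(L² − r² sin²θ) = 0.05939 m.
|ω_rod| = r ω |cosθ| / √(L² − r² sin²θ) = 0.0151·277.8·0.20620/0.05939 = 14.567 rad/s.

14.6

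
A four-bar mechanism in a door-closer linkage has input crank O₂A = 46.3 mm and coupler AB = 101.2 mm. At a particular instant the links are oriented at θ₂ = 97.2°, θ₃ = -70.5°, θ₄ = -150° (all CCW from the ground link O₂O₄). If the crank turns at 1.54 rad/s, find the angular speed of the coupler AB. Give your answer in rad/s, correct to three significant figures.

ω₂ = 1.54 rad/s
Differentiating the loop-closure r₂e^{iθ₂}+r₃e^{iθ₃}=r₁+r₄e^{iθ₄} gives r₂ω₂e^{iθ₂}+r₃ω₃e^{iθ₃}=r₄ω₄e^{iθ₄}.
Eliminating the other unknown: ω₃ = r₂ω₂ sin(θ₄−θ₂) / [r₃ sin(θ₃−θ₄)].
Numerator sine = +0.92186; denominator sine = +0.98325.
Result = 0.0463·1.54·(+0.92186) / (0.1012·(+0.98325)) = +0.66057 rad/s; magnitude 0.66057 rad/s.

0.661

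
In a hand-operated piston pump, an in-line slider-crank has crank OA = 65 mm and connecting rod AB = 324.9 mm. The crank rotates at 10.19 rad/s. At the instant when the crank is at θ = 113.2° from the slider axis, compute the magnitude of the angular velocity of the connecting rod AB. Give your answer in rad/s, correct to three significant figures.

ω = 10.19 rad/s
The rod makes angle φ with the slider axis where L sinφ = r sinθ; differentiating, L cosφ·φ̇ = r ω cosθ.
L cosφ = √(L² − r² sin²θ) = 0.31936 m.
|ω_rod| = r ω |cosθ| / √(L² − r² sin²θ) = 0.065·10.19·0.39394/0.31936 = 0.81703 rad/s.

0.817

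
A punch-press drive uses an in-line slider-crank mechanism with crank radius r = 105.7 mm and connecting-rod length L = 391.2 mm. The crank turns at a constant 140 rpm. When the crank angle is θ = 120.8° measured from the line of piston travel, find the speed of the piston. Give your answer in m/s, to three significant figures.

ω = 2π·140/60 = 14.66 rad/s
For an in-line slider-crank, x = r cosθ + √(L² − r² sin²θ), so v = −rω sinθ·[1 + r cosθ/√(L² − r² sin²θ)].
With r = 0.1057 m, L = 0.3912 m, θ = 120.8°: √(L² − r² sin²θ) = 0.38052 m.
v = −0.1057·14.66·0.85896·[1 + 0.1057·-0.51204/0.38052] = -1.1418 m/s.
|v| = 1.1418 m/s.

1.14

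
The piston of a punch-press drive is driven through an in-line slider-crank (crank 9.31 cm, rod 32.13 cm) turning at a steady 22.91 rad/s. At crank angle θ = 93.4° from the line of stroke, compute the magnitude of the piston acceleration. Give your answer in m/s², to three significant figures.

ω = 22.91 rad/s
x(θ) = r cosθ + √(L² − r² sin²θ); with ω constant, a = ω²·d²x/dθ².
d²x/dθ² = −r cosθ − r²(cos2θ)/√u − r⁴ sin²2θ/(4u^{3/2}),  u = L² − r² sin²θ = 0.0945966 m².
Substituting r = 0.0931 m, L = 0.3213 m, θ = 93.4°: d²x/dθ² = +0.033495 m.
a = ω²·d²x/dθ² = (22.91)²·(+0.033495) = +17.581 m/s²;  |a| = 17.581 m/s².

17.6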